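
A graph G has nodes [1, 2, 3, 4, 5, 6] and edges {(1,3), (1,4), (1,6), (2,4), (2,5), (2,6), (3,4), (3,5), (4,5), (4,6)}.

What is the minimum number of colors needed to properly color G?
χ(G) = 4

Clique number ω(G) = 3 (lower bound: χ ≥ ω).
Odd cycle [6, 2, 5, 3, 1] needs 3 colors (χ ≥ 3).
Vertex 4 is adjacent to every vertex of [1, 2, 3, 5, 6], which already need 3 colors among themselves, so 4 needs a new color (χ ≥ 4).
The coloring below uses 4 colors, so χ(G) = 4.
A valid 4-coloring: color 1: [4]; color 2: [3, 6]; color 3: [1, 2]; color 4: [5].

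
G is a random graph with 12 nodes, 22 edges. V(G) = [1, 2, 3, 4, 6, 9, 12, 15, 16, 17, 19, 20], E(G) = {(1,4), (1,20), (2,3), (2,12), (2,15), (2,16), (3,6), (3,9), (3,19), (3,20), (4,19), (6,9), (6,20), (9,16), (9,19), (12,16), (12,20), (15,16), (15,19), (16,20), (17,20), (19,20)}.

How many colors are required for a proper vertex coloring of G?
Clique number ω(G) = 3 (lower bound: χ ≥ ω).
The clique on [2, 12, 16] has size 3, forcing χ ≥ 3, and the coloring below uses 3 colors, so χ(G) = 3.
A valid 3-coloring: color 1: [2, 4, 9, 20]; color 2: [1, 3, 12, 15, 17]; color 3: [6, 16, 19].

χ(G) = 3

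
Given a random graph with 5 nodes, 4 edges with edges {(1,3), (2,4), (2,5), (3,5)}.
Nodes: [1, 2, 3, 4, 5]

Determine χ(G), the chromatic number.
Clique number ω(G) = 2 (lower bound: χ ≥ ω).
The graph is bipartite (no odd cycle), so 2 colors suffice: χ(G) = 2.
A valid 2-coloring: color 1: [1, 4, 5]; color 2: [2, 3].

χ(G) = 2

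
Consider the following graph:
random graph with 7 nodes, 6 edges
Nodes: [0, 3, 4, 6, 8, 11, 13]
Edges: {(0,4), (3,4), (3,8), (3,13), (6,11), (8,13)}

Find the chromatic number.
Clique number ω(G) = 3 (lower bound: χ ≥ ω).
The clique on [3, 8, 13] has size 3, forcing χ ≥ 3, and the coloring below uses 3 colors, so χ(G) = 3.
A valid 3-coloring: color 1: [0, 3, 11]; color 2: [4, 6, 8]; color 3: [13].

χ(G) = 3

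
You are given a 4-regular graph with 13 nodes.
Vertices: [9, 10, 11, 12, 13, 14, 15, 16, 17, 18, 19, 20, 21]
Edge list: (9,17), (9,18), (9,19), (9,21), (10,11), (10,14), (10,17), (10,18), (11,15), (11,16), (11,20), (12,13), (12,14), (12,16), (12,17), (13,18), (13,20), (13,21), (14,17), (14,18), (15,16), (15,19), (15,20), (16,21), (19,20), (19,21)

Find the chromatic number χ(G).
χ(G) = 4

Clique number ω(G) = 3 (lower bound: χ ≥ ω).
Suppose a proper 3-coloring c exists. The clique [9, 19, 21] takes 3 distinct colors; by symmetry let c(9) = 1, c(19) = 2, c(21) = 3.
- Vertex 13: neighbors [21] already have colors [3]; try each remaining color.
- Case c(13) = 1:
  - Vertex 20: neighbors [13, 19] already have colors [1, 2] ⇒ c(20) = 3.
  - Vertex 15: neighbors [19, 20] already have colors [2, 3] ⇒ c(15) = 1.
  - Vertex 11: neighbors [15, 20] already have colors [1, 3] ⇒ c(11) = 2.
  - Vertex 16: neighbors [15, 11, 21] already have colors [1, 2, 3] — all 3 colors blocked. Contradiction.
- Case c(13) = 2:
  - Vertex 18: neighbors [9, 13] already have colors [1, 2] ⇒ c(18) = 3.
  - Vertex 10: neighbors [18] already have colors [3]; try each remaining color.
  - Case c(10) = 1:
    - Vertex 14: neighbors [10, 18] already have colors [1, 3] ⇒ c(14) = 2.
    - Vertex 17: neighbors [9, 14] already have colors [1, 2] ⇒ c(17) = 3.
    - Vertex 12: neighbors [13, 17] already have colors [2, 3] ⇒ c(12) = 1.
    - Vertex 16: neighbors [12, 21] already have colors [1, 3] ⇒ c(16) = 2.
    - Vertex 11: neighbors [10, 16] already have colors [1, 2] ⇒ c(11) = 3.
    - Vertex 15: neighbors [16, 11] already have colors [2, 3] ⇒ c(15) = 1.
    - Vertex 20: neighbors [15, 13, 11] already have colors [1, 2, 3] — all 3 colors blocked. Contradiction.
  - Case c(10) = 2:
    - Vertex 14: neighbors [10, 18] already have colors [2, 3] ⇒ c(14) = 1.
    - Vertex 12: neighbors [14, 13] already have colors [1, 2] ⇒ c(12) = 3.
    - Vertex 17: neighbors [9, 10, 12] already have colors [1, 2, 3] — all 3 colors blocked. Contradiction.
Every case ends in a contradiction, so G has no proper 3-coloring (χ ≥ 4).
The coloring below uses 4 colors, so χ(G) = 4.
A valid 4-coloring: color 1: [10, 12, 15, 21]; color 2: [11, 17, 18, 19]; color 3: [9, 13, 14, 16]; color 4: [20].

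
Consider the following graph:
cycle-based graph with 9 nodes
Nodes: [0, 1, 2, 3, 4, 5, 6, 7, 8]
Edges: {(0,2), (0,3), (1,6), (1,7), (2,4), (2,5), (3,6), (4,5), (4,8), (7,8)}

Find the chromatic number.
Clique number ω(G) = 3 (lower bound: χ ≥ ω).
The clique on [2, 4, 5] has size 3, forcing χ ≥ 3, and the coloring below uses 3 colors, so χ(G) = 3.
A valid 3-coloring: color 1: [0, 4, 6, 7]; color 2: [1, 2, 3, 8]; color 3: [5].

χ(G) = 3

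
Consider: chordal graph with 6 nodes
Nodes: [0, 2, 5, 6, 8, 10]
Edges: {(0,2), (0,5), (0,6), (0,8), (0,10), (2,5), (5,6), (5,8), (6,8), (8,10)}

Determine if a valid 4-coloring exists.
Yes, G is 4-colorable

A valid 4-coloring: color 1: [0]; color 2: [5, 10]; color 3: [2, 8]; color 4: [6].
(χ(G) = 4 ≤ 4.)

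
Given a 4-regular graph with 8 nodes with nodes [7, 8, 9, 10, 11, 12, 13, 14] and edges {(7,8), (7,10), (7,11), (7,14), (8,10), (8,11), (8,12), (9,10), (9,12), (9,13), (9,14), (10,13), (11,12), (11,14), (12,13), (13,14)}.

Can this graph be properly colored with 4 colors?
A valid 4-coloring: color 1: [8, 13]; color 2: [10, 12, 14]; color 3: [7, 9]; color 4: [11].
(χ(G) = 4 ≤ 4.)

Yes, G is 4-colorable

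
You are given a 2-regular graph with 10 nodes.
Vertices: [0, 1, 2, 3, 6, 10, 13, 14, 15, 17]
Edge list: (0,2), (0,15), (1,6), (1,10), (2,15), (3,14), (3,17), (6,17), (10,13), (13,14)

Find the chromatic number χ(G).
χ(G) = 3

Clique number ω(G) = 3 (lower bound: χ ≥ ω).
The clique on [0, 2, 15] has size 3, forcing χ ≥ 3, and the coloring below uses 3 colors, so χ(G) = 3.
A valid 3-coloring: color 1: [0, 1, 3, 13]; color 2: [2, 10, 14, 17]; color 3: [6, 15].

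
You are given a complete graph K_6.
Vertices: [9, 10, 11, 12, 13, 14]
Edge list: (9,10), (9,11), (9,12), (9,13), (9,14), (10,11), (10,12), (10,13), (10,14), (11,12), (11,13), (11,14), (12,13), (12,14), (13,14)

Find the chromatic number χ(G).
Clique number ω(G) = 6 (lower bound: χ ≥ ω).
The clique on [9, 10, 11, 12, 13, 14] has size 6, forcing χ ≥ 6, and the coloring below uses 6 colors, so χ(G) = 6.
A valid 6-coloring: color 1: [10]; color 2: [13]; color 3: [9]; color 4: [12]; color 5: [14]; color 6: [11].

χ(G) = 6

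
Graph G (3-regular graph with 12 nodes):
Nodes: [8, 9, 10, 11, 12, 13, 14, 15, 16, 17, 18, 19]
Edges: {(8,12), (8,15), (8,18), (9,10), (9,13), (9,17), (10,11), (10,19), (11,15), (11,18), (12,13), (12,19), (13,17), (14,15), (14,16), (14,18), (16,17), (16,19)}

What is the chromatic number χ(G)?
χ(G) = 3

Clique number ω(G) = 3 (lower bound: χ ≥ ω).
The clique on [9, 13, 17] has size 3, forcing χ ≥ 3, and the coloring below uses 3 colors, so χ(G) = 3.
A valid 3-coloring: color 1: [8, 11, 13, 14, 19]; color 2: [10, 12, 15, 17, 18]; color 3: [9, 16].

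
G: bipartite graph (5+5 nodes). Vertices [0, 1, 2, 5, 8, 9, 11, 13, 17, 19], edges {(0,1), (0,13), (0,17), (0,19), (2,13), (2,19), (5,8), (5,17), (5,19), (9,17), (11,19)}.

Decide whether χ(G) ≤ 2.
A valid 2-coloring: color 1: [0, 2, 5, 9, 11]; color 2: [1, 8, 13, 17, 19].
(χ(G) = 2 ≤ 2.)

Yes, G is 2-colorable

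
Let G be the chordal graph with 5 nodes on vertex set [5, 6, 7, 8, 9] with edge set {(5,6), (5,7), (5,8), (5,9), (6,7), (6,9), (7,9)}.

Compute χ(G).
Clique number ω(G) = 4 (lower bound: χ ≥ ω).
The clique on [5, 6, 7, 9] has size 4, forcing χ ≥ 4, and the coloring below uses 4 colors, so χ(G) = 4.
A valid 4-coloring: color 1: [5]; color 2: [6, 8]; color 3: [7]; color 4: [9].

χ(G) = 4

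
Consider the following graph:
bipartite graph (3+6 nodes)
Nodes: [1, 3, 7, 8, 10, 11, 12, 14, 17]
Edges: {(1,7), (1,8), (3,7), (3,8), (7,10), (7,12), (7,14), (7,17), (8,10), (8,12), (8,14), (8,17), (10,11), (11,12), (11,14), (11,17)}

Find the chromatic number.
χ(G) = 2

Clique number ω(G) = 2 (lower bound: χ ≥ ω).
The graph is bipartite (no odd cycle), so 2 colors suffice: χ(G) = 2.
A valid 2-coloring: color 1: [7, 8, 11]; color 2: [1, 3, 10, 12, 14, 17].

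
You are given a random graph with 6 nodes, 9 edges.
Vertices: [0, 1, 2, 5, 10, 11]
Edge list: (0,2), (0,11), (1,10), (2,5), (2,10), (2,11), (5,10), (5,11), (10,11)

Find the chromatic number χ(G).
Clique number ω(G) = 4 (lower bound: χ ≥ ω).
The clique on [2, 5, 10, 11] has size 4, forcing χ ≥ 4, and the coloring below uses 4 colors, so χ(G) = 4.
A valid 4-coloring: color 1: [1, 11]; color 2: [2]; color 3: [0, 10]; color 4: [5].

χ(G) = 4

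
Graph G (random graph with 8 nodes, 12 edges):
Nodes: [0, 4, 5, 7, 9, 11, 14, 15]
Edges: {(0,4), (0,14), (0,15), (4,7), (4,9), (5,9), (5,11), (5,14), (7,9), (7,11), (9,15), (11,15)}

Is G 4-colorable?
Yes, G is 4-colorable

A valid 4-coloring: color 1: [0, 9, 11]; color 2: [4, 14, 15]; color 3: [5, 7].
(χ(G) = 3 ≤ 4.)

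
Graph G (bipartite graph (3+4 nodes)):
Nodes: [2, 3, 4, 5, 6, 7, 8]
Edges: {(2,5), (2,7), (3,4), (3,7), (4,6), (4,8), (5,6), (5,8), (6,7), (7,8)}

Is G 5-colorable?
Yes, G is 5-colorable

A valid 5-coloring: color 1: [4, 5, 7]; color 2: [2, 3, 6, 8].
(χ(G) = 2 ≤ 5.)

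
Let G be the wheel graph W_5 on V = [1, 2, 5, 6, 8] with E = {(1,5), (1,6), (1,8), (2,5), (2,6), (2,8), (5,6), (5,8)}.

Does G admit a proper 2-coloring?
The clique on vertices [1, 5, 8] has size 3 > 2, so it alone needs 3 colors.

No, G is not 2-colorable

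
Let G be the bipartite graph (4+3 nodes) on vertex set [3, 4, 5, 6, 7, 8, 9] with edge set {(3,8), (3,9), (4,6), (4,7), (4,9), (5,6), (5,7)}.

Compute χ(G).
Clique number ω(G) = 2 (lower bound: χ ≥ ω).
The graph is bipartite (no odd cycle), so 2 colors suffice: χ(G) = 2.
A valid 2-coloring: color 1: [3, 4, 5]; color 2: [6, 7, 8, 9].

χ(G) = 2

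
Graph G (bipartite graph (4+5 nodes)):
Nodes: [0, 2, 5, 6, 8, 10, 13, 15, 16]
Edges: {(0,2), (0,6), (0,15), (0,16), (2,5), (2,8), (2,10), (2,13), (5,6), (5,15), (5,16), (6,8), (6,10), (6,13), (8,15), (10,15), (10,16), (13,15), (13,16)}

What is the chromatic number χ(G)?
Clique number ω(G) = 2 (lower bound: χ ≥ ω).
The graph is bipartite (no odd cycle), so 2 colors suffice: χ(G) = 2.
A valid 2-coloring: color 1: [2, 6, 15, 16]; color 2: [0, 5, 8, 10, 13].

χ(G) = 2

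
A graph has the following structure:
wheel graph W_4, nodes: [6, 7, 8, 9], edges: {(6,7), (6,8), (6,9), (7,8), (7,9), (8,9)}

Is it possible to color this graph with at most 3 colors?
No, G is not 3-colorable

The clique on vertices [6, 7, 8, 9] has size 4 > 3, so it alone needs 4 colors.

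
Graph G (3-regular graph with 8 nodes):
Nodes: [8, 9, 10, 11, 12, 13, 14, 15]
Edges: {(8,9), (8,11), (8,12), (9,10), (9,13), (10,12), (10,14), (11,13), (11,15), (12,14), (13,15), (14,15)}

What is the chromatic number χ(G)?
χ(G) = 3

Clique number ω(G) = 3 (lower bound: χ ≥ ω).
The clique on [10, 12, 14] has size 3, forcing χ ≥ 3, and the coloring below uses 3 colors, so χ(G) = 3.
A valid 3-coloring: color 1: [9, 12, 15]; color 2: [8, 10, 13]; color 3: [11, 14].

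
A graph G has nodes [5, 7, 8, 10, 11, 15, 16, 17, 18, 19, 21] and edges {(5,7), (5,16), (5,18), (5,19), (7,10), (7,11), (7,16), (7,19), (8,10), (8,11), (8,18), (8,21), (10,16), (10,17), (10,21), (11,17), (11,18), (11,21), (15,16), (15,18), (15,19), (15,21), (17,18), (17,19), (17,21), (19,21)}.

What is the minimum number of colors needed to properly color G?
Clique number ω(G) = 3 (lower bound: χ ≥ ω).
Suppose a proper 3-coloring c exists. The clique [5, 7, 16] takes 3 distinct colors; by symmetry let c(5) = 1, c(7) = 2, c(16) = 3.
- Vertex 10: neighbors [7, 16] already have colors [2, 3] ⇒ c(10) = 1.
- Vertex 19: neighbors [5, 7] already have colors [1, 2] ⇒ c(19) = 3.
- Vertex 21: neighbors [10, 19] already have colors [1, 3] ⇒ c(21) = 2.
- Vertex 17: neighbors [10, 21, 19] already have colors [1, 2, 3] — all 3 colors blocked. Contradiction.
The forced assignments end in a contradiction, so G has no proper 3-coloring (χ ≥ 4).
The coloring below uses 4 colors, so χ(G) = 4.
A valid 4-coloring: color 1: [16, 18, 21]; color 2: [10, 11, 19]; color 3: [5, 8, 15, 17]; color 4: [7].

χ(G) = 4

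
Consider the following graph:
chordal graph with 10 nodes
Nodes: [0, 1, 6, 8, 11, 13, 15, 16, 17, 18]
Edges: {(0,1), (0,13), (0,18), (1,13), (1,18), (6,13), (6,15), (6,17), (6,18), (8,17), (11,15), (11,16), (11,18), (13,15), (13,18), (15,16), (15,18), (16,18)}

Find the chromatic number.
Clique number ω(G) = 4 (lower bound: χ ≥ ω).
The clique on [11, 15, 16, 18] has size 4, forcing χ ≥ 4, and the coloring below uses 4 colors, so χ(G) = 4.
A valid 4-coloring: color 1: [17, 18]; color 2: [0, 8, 15]; color 3: [13, 16]; color 4: [1, 6, 11].

χ(G) = 4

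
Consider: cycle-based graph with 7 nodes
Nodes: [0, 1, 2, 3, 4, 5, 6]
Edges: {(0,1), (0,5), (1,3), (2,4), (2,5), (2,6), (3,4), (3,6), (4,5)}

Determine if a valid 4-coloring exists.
Yes, G is 4-colorable

A valid 4-coloring: color 1: [3, 5]; color 2: [1, 4, 6]; color 3: [0, 2].
(χ(G) = 3 ≤ 4.)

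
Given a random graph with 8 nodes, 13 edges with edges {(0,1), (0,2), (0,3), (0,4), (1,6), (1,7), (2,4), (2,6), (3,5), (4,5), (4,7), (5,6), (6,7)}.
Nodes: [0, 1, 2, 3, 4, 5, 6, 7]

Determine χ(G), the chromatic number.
Clique number ω(G) = 3 (lower bound: χ ≥ ω).
The clique on [0, 2, 4] has size 3, forcing χ ≥ 3, and the coloring below uses 3 colors, so χ(G) = 3.
A valid 3-coloring: color 1: [3, 4, 6]; color 2: [0, 5, 7]; color 3: [1, 2].

χ(G) = 3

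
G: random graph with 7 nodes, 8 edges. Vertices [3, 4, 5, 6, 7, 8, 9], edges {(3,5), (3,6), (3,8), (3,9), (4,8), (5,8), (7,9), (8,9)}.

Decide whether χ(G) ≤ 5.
A valid 5-coloring: color 1: [3, 4, 7]; color 2: [6, 8]; color 3: [5, 9].
(χ(G) = 3 ≤ 5.)

Yes, G is 5-colorable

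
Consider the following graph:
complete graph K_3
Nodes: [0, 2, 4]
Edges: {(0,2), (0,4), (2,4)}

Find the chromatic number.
Clique number ω(G) = 3 (lower bound: χ ≥ ω).
The clique on [0, 2, 4] has size 3, forcing χ ≥ 3, and the coloring below uses 3 colors, so χ(G) = 3.
A valid 3-coloring: color 1: [2]; color 2: [0]; color 3: [4].

χ(G) = 3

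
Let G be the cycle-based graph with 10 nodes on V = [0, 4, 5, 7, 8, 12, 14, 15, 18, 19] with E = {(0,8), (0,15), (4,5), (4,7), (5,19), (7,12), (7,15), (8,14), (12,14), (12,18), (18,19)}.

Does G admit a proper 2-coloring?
Yes, G is 2-colorable

A valid 2-coloring: color 1: [0, 5, 7, 14, 18]; color 2: [4, 8, 12, 15, 19].
(χ(G) = 2 ≤ 2.)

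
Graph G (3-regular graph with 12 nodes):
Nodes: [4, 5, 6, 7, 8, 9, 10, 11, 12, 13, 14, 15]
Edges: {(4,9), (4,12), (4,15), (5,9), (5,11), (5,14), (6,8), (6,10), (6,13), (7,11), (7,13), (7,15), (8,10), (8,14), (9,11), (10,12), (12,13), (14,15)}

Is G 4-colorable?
Yes, G is 4-colorable

A valid 4-coloring: color 1: [4, 5, 10, 13]; color 2: [6, 7, 9, 12, 14]; color 3: [8, 11, 15].
(χ(G) = 3 ≤ 4.)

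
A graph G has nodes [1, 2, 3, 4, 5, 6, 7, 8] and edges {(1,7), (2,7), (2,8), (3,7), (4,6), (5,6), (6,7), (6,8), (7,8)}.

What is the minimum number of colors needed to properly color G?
Clique number ω(G) = 3 (lower bound: χ ≥ ω).
The clique on [2, 7, 8] has size 3, forcing χ ≥ 3, and the coloring below uses 3 colors, so χ(G) = 3.
A valid 3-coloring: color 1: [4, 5, 7]; color 2: [1, 2, 3, 6]; color 3: [8].

χ(G) = 3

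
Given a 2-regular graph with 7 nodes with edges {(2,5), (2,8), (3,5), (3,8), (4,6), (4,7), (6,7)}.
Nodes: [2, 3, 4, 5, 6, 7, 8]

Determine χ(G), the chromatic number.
Clique number ω(G) = 3 (lower bound: χ ≥ ω).
The clique on [4, 6, 7] has size 3, forcing χ ≥ 3, and the coloring below uses 3 colors, so χ(G) = 3.
A valid 3-coloring: color 1: [4, 5, 8]; color 2: [2, 3, 7]; color 3: [6].

χ(G) = 3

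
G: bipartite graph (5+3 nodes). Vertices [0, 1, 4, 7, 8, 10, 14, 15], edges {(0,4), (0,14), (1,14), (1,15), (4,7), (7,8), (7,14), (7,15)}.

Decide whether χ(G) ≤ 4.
A valid 4-coloring: color 1: [0, 1, 7, 10]; color 2: [4, 8, 14, 15].
(χ(G) = 2 ≤ 4.)

Yes, G is 4-colorable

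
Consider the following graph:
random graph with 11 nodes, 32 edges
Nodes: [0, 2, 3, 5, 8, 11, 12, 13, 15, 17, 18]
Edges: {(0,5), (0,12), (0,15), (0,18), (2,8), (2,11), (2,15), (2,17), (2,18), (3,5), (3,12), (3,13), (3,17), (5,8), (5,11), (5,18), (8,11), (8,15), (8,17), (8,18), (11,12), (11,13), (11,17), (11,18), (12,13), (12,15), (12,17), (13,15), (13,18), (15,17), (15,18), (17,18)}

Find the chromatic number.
Clique number ω(G) = 5 (lower bound: χ ≥ ω).
The clique on [2, 8, 11, 17, 18] has size 5, forcing χ ≥ 5, and the coloring below uses 5 colors, so χ(G) = 5.
A valid 5-coloring: color 1: [12, 18]; color 2: [3, 11, 15]; color 3: [5, 13, 17]; color 4: [0, 8]; color 5: [2].

χ(G) = 5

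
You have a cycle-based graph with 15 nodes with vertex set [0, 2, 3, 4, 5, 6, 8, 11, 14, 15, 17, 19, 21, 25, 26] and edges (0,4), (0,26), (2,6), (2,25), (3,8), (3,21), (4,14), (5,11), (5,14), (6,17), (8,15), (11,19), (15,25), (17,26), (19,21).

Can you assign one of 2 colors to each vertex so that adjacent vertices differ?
No, G is not 2-colorable

Odd cycle [6, 2, 25, 15, 8, 3, 21, 19, 11, 5, 14, 4, 0, 26, 17] needs 3 colors (χ ≥ 3).
Hence χ(G) ≥ 3 > 2, so no proper 2-coloring exists.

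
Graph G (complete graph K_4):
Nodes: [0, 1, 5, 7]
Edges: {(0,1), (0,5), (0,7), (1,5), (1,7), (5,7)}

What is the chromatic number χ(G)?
Clique number ω(G) = 4 (lower bound: χ ≥ ω).
The clique on [0, 1, 5, 7] has size 4, forcing χ ≥ 4, and the coloring below uses 4 colors, so χ(G) = 4.
A valid 4-coloring: color 1: [1]; color 2: [5]; color 3: [7]; color 4: [0].

χ(G) = 4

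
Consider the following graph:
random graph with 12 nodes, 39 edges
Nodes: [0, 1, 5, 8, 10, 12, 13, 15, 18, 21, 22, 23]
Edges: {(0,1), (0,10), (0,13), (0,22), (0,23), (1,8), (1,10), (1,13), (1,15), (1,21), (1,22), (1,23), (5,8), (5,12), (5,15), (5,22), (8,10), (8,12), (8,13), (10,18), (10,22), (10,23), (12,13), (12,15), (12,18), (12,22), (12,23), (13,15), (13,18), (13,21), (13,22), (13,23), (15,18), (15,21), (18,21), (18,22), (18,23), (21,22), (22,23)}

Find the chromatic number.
Clique number ω(G) = 5 (lower bound: χ ≥ ω).
The clique on [0, 1, 10, 22, 23] has size 5, forcing χ ≥ 5, and the coloring below uses 5 colors, so χ(G) = 5.
A valid 5-coloring: color 1: [8, 15, 22]; color 2: [5, 10, 13]; color 3: [1, 12]; color 4: [21, 23]; color 5: [0, 18].

χ(G) = 5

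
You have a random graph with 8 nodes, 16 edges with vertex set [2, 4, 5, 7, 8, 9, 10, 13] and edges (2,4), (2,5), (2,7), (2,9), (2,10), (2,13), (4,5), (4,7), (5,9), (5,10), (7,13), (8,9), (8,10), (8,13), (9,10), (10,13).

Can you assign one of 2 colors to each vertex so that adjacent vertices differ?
The clique on vertices [2, 5, 9, 10] has size 4 > 2, so it alone needs 4 colors.

No, G is not 2-colorable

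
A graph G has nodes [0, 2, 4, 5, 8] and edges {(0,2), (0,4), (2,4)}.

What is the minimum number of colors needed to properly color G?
Clique number ω(G) = 3 (lower bound: χ ≥ ω).
The clique on [0, 2, 4] has size 3, forcing χ ≥ 3, and the coloring below uses 3 colors, so χ(G) = 3.
A valid 3-coloring: color 1: [4, 5, 8]; color 2: [0]; color 3: [2].

χ(G) = 3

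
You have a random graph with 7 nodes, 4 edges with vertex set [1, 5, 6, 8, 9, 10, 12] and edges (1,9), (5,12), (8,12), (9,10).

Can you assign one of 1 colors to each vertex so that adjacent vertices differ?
Edge (5,12) forces its endpoints to differ, so 1 color is not enough.

No, G is not 1-colorable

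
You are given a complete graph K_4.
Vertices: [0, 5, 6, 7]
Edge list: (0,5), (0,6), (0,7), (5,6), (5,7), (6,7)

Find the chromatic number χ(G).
χ(G) = 4

Clique number ω(G) = 4 (lower bound: χ ≥ ω).
The clique on [0, 5, 6, 7] has size 4, forcing χ ≥ 4, and the coloring below uses 4 colors, so χ(G) = 4.
A valid 4-coloring: color 1: [0]; color 2: [7]; color 3: [6]; color 4: [5].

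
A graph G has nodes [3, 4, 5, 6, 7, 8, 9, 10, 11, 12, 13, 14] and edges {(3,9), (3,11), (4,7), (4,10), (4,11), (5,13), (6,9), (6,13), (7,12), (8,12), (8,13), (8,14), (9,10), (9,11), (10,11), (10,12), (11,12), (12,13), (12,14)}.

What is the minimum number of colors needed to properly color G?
χ(G) = 3

Clique number ω(G) = 3 (lower bound: χ ≥ ω).
The clique on [3, 9, 11] has size 3, forcing χ ≥ 3, and the coloring below uses 3 colors, so χ(G) = 3.
A valid 3-coloring: color 1: [4, 5, 9, 12]; color 2: [7, 11, 13, 14]; color 3: [3, 6, 8, 10].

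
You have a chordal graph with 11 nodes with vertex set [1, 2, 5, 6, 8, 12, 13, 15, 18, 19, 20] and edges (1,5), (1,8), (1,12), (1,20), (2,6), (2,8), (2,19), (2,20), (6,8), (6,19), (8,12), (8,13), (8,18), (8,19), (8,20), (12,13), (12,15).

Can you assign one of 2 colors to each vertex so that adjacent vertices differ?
The clique on vertices [2, 6, 8, 19] has size 4 > 2, so it alone needs 4 colors.

No, G is not 2-colorable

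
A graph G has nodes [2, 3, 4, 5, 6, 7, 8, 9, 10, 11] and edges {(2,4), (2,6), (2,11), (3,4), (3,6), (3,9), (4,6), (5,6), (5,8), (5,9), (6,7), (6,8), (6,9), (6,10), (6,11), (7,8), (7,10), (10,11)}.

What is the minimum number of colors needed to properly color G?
χ(G) = 4

Clique number ω(G) = 3 (lower bound: χ ≥ ω).
Odd cycle [5, 9, 3, 4, 2, 11, 10, 7, 8] needs 3 colors (χ ≥ 3).
Vertex 6 is adjacent to every vertex of [2, 3, 4, 5, 7, 8, 9, 10, 11], which already need 3 colors among themselves, so 6 needs a new color (χ ≥ 4).
The coloring below uses 4 colors, so χ(G) = 4.
A valid 4-coloring: color 1: [6]; color 2: [2, 3, 5, 7]; color 3: [4, 8, 9, 11]; color 4: [10].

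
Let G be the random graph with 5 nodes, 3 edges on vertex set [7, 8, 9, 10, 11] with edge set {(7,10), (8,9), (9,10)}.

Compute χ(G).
χ(G) = 2

Clique number ω(G) = 2 (lower bound: χ ≥ ω).
The graph is bipartite (no odd cycle), so 2 colors suffice: χ(G) = 2.
A valid 2-coloring: color 1: [7, 9, 11]; color 2: [8, 10].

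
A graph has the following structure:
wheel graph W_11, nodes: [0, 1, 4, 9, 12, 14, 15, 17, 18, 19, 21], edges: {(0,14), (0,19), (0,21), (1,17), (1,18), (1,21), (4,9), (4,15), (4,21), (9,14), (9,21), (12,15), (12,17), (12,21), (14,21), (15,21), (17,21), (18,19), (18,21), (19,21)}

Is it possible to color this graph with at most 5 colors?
A valid 5-coloring: color 1: [21]; color 2: [0, 9, 15, 17, 18]; color 3: [1, 4, 12, 14, 19].
(χ(G) = 3 ≤ 5.)

Yes, G is 5-colorable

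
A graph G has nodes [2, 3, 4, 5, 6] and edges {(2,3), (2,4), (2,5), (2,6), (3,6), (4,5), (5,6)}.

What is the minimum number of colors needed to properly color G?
χ(G) = 3

Clique number ω(G) = 3 (lower bound: χ ≥ ω).
The clique on [2, 3, 6] has size 3, forcing χ ≥ 3, and the coloring below uses 3 colors, so χ(G) = 3.
A valid 3-coloring: color 1: [2]; color 2: [4, 6]; color 3: [3, 5].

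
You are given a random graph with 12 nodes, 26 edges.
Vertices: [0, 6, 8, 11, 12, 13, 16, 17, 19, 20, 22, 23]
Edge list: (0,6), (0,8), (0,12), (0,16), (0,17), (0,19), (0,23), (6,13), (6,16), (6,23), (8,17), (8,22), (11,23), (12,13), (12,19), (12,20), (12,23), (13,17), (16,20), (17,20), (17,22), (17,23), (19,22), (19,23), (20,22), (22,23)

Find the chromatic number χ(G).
χ(G) = 4

Clique number ω(G) = 4 (lower bound: χ ≥ ω).
The clique on [0, 12, 19, 23] has size 4, forcing χ ≥ 4, and the coloring below uses 4 colors, so χ(G) = 4.
A valid 4-coloring: color 1: [8, 13, 20, 23]; color 2: [0, 11, 22]; color 3: [6, 12, 17]; color 4: [16, 19].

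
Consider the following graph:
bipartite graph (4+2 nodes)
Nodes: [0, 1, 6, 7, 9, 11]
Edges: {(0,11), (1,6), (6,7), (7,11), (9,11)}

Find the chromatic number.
Clique number ω(G) = 2 (lower bound: χ ≥ ω).
The graph is bipartite (no odd cycle), so 2 colors suffice: χ(G) = 2.
A valid 2-coloring: color 1: [6, 11]; color 2: [0, 1, 7, 9].

χ(G) = 2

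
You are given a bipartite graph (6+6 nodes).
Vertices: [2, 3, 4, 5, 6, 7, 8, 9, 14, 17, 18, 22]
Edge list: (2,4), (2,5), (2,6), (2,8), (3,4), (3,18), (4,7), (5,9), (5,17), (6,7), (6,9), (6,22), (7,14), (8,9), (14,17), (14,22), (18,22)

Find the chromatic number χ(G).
Clique number ω(G) = 2 (lower bound: χ ≥ ω).
The graph is bipartite (no odd cycle), so 2 colors suffice: χ(G) = 2.
A valid 2-coloring: color 1: [2, 3, 7, 9, 17, 22]; color 2: [4, 5, 6, 8, 14, 18].

χ(G) = 2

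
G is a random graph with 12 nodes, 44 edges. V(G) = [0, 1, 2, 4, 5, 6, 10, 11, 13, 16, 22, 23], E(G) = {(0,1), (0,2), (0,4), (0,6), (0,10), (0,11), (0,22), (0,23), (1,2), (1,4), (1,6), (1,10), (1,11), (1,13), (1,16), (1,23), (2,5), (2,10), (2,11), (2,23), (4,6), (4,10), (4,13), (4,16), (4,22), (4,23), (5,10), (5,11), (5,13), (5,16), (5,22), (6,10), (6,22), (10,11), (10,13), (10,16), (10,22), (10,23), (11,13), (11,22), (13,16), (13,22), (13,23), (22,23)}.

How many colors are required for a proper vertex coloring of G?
Clique number ω(G) = 5 (lower bound: χ ≥ ω).
Suppose a proper 5-coloring c exists. The clique [0, 1, 2, 10, 11] takes 5 distinct colors; by symmetry let c(0) = 1, c(1) = 2, c(2) = 3, c(10) = 4, c(11) = 5.
- Vertex 23: neighbors [0, 1, 2, 10] already have colors [1, 2, 3, 4] ⇒ c(23) = 5.
- Vertex 4: neighbors [0, 1, 10, 23] already have colors [1, 2, 4, 5] ⇒ c(4) = 3.
- Vertex 13: neighbors [1, 4, 10, 11] already have colors [2, 3, 4, 5] ⇒ c(13) = 1.
- Vertex 5: neighbors [13, 2, 10, 11] already have colors [1, 3, 4, 5] ⇒ c(5) = 2.
- Vertex 22: neighbors [0, 5, 4, 10, 11] already have colors [1, 2, 3, 4, 5] — all 5 colors blocked. Contradiction.
The forced assignments end in a contradiction, so G has no proper 5-coloring (χ ≥ 6).
The coloring below uses 6 colors, so χ(G) = 6.
A valid 6-coloring: color 1: [10]; color 2: [1, 22]; color 3: [0, 13]; color 4: [2, 4]; color 5: [5, 6, 23]; color 6: [11, 16].

χ(G) = 6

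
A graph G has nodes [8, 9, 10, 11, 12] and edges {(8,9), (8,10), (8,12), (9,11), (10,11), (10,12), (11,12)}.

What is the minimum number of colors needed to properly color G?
χ(G) = 3

Clique number ω(G) = 3 (lower bound: χ ≥ ω).
The clique on [8, 10, 12] has size 3, forcing χ ≥ 3, and the coloring below uses 3 colors, so χ(G) = 3.
A valid 3-coloring: color 1: [9, 10]; color 2: [8, 11]; color 3: [12].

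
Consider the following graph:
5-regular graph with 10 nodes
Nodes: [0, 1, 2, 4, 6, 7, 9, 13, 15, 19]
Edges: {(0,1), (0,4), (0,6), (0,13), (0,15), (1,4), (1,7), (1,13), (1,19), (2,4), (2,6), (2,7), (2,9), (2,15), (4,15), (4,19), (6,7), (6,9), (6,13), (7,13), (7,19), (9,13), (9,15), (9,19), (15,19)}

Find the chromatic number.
χ(G) = 4

Clique number ω(G) = 3 (lower bound: χ ≥ ω).
Odd cycle [7, 19, 4, 0, 13] needs 3 colors (χ ≥ 3).
Vertex 1 is adjacent to every vertex of [0, 4, 7, 13, 19], which already need 3 colors among themselves, so 1 needs a new color (χ ≥ 4).
The coloring below uses 4 colors, so χ(G) = 4.
A valid 4-coloring: color 1: [1, 6, 15]; color 2: [0, 2, 19]; color 3: [4, 13]; color 4: [7, 9].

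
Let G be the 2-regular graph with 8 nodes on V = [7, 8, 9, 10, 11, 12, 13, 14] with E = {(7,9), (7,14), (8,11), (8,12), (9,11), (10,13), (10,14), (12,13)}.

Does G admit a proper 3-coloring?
Yes, G is 3-colorable

A valid 3-coloring: color 1: [8, 9, 13, 14]; color 2: [7, 10, 11, 12].
(χ(G) = 2 ≤ 3.)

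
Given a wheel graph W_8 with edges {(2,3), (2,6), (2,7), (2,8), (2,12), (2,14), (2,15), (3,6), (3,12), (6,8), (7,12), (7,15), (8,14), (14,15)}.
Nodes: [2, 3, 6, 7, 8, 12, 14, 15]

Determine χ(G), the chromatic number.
χ(G) = 4

Clique number ω(G) = 3 (lower bound: χ ≥ ω).
Odd cycle [8, 14, 15, 7, 12, 3, 6] needs 3 colors (χ ≥ 3).
Vertex 2 is adjacent to every vertex of [3, 6, 7, 8, 12, 14, 15], which already need 3 colors among themselves, so 2 needs a new color (χ ≥ 4).
The coloring below uses 4 colors, so χ(G) = 4.
A valid 4-coloring: color 1: [2]; color 2: [3, 8, 15]; color 3: [6, 7, 14]; color 4: [12].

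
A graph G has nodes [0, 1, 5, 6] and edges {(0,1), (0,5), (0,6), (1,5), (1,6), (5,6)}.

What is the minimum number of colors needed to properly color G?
Clique number ω(G) = 4 (lower bound: χ ≥ ω).
The clique on [0, 1, 5, 6] has size 4, forcing χ ≥ 4, and the coloring below uses 4 colors, so χ(G) = 4.
A valid 4-coloring: color 1: [1]; color 2: [6]; color 3: [5]; color 4: [0].

χ(G) = 4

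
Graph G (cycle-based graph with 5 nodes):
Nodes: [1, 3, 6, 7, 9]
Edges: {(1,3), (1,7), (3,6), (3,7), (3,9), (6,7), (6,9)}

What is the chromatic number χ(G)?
Clique number ω(G) = 3 (lower bound: χ ≥ ω).
The clique on [3, 6, 9] has size 3, forcing χ ≥ 3, and the coloring below uses 3 colors, so χ(G) = 3.
A valid 3-coloring: color 1: [3]; color 2: [7, 9]; color 3: [1, 6].

χ(G) = 3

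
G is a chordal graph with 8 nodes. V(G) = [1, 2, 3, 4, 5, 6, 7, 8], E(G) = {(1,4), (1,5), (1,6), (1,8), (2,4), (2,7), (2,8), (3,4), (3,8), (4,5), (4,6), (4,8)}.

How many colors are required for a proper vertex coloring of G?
χ(G) = 3

Clique number ω(G) = 3 (lower bound: χ ≥ ω).
The clique on [1, 4, 8] has size 3, forcing χ ≥ 3, and the coloring below uses 3 colors, so χ(G) = 3.
A valid 3-coloring: color 1: [4, 7]; color 2: [5, 6, 8]; color 3: [1, 2, 3].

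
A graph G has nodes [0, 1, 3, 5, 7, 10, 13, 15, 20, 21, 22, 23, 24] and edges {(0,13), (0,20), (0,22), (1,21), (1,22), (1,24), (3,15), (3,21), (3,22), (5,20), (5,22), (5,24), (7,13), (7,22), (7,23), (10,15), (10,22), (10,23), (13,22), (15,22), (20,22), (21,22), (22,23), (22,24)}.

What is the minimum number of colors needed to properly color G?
χ(G) = 3

Clique number ω(G) = 3 (lower bound: χ ≥ ω).
The clique on [0, 20, 22] has size 3, forcing χ ≥ 3, and the coloring below uses 3 colors, so χ(G) = 3.
A valid 3-coloring: color 1: [22]; color 2: [13, 15, 20, 21, 23, 24]; color 3: [0, 1, 3, 5, 7, 10].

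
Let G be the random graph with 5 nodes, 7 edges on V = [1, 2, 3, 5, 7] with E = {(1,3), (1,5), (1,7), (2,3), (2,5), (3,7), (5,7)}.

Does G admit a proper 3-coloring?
A valid 3-coloring: color 1: [3, 5]; color 2: [2, 7]; color 3: [1].
(χ(G) = 3 ≤ 3.)

Yes, G is 3-colorable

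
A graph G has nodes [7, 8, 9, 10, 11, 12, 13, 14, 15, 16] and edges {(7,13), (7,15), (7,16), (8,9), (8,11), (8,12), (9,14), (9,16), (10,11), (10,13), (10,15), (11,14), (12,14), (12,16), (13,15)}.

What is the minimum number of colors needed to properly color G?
χ(G) = 3

Clique number ω(G) = 3 (lower bound: χ ≥ ω).
The clique on [7, 13, 15] has size 3, forcing χ ≥ 3, and the coloring below uses 3 colors, so χ(G) = 3.
A valid 3-coloring: color 1: [8, 14, 15, 16]; color 2: [7, 9, 10, 12]; color 3: [11, 13].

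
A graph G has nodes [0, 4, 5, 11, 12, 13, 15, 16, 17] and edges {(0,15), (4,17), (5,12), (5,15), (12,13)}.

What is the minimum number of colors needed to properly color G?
χ(G) = 2

Clique number ω(G) = 2 (lower bound: χ ≥ ω).
The graph is bipartite (no odd cycle), so 2 colors suffice: χ(G) = 2.
A valid 2-coloring: color 1: [4, 11, 12, 15, 16]; color 2: [0, 5, 13, 17].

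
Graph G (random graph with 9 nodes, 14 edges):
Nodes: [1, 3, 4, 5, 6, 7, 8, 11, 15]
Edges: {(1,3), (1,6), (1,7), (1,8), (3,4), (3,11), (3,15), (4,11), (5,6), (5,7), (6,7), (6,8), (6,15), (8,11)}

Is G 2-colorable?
The clique on vertices [3, 4, 11] has size 3 > 2, so it alone needs 3 colors.

No, G is not 2-colorable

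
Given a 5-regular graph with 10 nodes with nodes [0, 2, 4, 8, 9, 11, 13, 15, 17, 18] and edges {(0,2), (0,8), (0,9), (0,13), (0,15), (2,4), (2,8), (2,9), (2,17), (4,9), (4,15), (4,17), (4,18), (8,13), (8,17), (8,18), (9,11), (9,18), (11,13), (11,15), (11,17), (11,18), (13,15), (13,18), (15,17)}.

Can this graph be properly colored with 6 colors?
Yes, G is 6-colorable

A valid 6-coloring: color 1: [0, 4, 11]; color 2: [2, 15, 18]; color 3: [9, 13, 17]; color 4: [8].
(χ(G) = 4 ≤ 6.)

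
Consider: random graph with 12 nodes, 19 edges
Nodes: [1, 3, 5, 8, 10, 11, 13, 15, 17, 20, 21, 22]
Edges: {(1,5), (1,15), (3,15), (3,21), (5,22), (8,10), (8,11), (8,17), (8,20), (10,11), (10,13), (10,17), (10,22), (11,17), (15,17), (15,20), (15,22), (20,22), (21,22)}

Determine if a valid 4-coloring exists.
A valid 4-coloring: color 1: [5, 10, 15, 21]; color 2: [1, 3, 8, 13, 22]; color 3: [17, 20]; color 4: [11].
(χ(G) = 4 ≤ 4.)

Yes, G is 4-colorable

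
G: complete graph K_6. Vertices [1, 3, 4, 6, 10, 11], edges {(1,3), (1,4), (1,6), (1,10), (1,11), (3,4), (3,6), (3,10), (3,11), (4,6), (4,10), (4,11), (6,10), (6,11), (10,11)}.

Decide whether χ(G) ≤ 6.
Yes, G is 6-colorable

A valid 6-coloring: color 1: [1]; color 2: [11]; color 3: [4]; color 4: [6]; color 5: [10]; color 6: [3].
(χ(G) = 6 ≤ 6.)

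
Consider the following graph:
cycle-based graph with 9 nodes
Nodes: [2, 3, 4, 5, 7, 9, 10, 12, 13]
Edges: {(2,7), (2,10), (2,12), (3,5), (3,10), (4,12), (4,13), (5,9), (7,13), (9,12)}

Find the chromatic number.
Clique number ω(G) = 2 (lower bound: χ ≥ ω).
Odd cycle [4, 13, 7, 2, 12] needs 3 colors (χ ≥ 3).
The coloring below uses 3 colors, so χ(G) = 3.
A valid 3-coloring: color 1: [5, 10, 12, 13]; color 2: [2, 3, 4, 9]; color 3: [7].

χ(G) = 3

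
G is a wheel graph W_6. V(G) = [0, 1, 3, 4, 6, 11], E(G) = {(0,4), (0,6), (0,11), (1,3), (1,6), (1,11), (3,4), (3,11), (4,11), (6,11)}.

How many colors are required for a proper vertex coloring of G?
χ(G) = 4

Clique number ω(G) = 3 (lower bound: χ ≥ ω).
Odd cycle [3, 1, 6, 0, 4] needs 3 colors (χ ≥ 3).
Vertex 11 is adjacent to every vertex of [0, 1, 3, 4, 6], which already need 3 colors among themselves, so 11 needs a new color (χ ≥ 4).
The coloring below uses 4 colors, so χ(G) = 4.
A valid 4-coloring: color 1: [11]; color 2: [0, 3]; color 3: [1, 4]; color 4: [6].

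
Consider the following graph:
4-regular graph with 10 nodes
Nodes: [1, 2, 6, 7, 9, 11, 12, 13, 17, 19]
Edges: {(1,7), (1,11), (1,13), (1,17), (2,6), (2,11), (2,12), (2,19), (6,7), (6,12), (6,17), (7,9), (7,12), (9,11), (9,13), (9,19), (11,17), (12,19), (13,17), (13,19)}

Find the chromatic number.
Clique number ω(G) = 3 (lower bound: χ ≥ ω).
Suppose a proper 3-coloring c exists. The clique [1, 11, 17] takes 3 distinct colors; by symmetry let c(1) = 1, c(11) = 2, c(17) = 3.
- Vertex 13: neighbors [1, 17] already have colors [1, 3] ⇒ c(13) = 2.
- Vertex 2: neighbors [11] already have colors [2]; try each remaining color.
- Case c(2) = 1:
  - Vertex 6: neighbors [2, 17] already have colors [1, 3] ⇒ c(6) = 2.
  - Vertex 7: neighbors [1, 6] already have colors [1, 2] ⇒ c(7) = 3.
  - Vertex 12: neighbors [2, 6, 7] already have colors [1, 2, 3] — all 3 colors blocked. Contradiction.
- Case c(2) = 3:
  - Vertex 19: neighbors [13, 2] already have colors [2, 3] ⇒ c(19) = 1.
  - Vertex 12: neighbors [19, 2] already have colors [1, 3] ⇒ c(12) = 2.
  - Vertex 7: neighbors [1, 12] already have colors [1, 2] ⇒ c(7) = 3.
  - Vertex 9: neighbors [19, 11, 7] already have colors [1, 2, 3] — all 3 colors blocked. Contradiction.
Every case ends in a contradiction, so G has no proper 3-coloring (χ ≥ 4).
The coloring below uses 4 colors, so χ(G) = 4.
A valid 4-coloring: color 1: [7, 17, 19]; color 2: [6, 11, 13]; color 3: [1, 2, 9]; color 4: [12].

χ(G) = 4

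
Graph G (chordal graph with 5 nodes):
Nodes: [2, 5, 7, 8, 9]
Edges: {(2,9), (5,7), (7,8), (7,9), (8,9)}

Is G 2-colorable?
The clique on vertices [7, 8, 9] has size 3 > 2, so it alone needs 3 colors.

No, G is not 2-colorable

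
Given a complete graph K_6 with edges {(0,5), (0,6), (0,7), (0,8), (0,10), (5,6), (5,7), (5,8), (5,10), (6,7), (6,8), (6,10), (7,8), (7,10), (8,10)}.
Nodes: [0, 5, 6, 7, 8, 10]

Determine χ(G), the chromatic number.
Clique number ω(G) = 6 (lower bound: χ ≥ ω).
The clique on [0, 5, 6, 7, 8, 10] has size 6, forcing χ ≥ 6, and the coloring below uses 6 colors, so χ(G) = 6.
A valid 6-coloring: color 1: [5]; color 2: [6]; color 3: [0]; color 4: [10]; color 5: [8]; color 6: [7].

χ(G) = 6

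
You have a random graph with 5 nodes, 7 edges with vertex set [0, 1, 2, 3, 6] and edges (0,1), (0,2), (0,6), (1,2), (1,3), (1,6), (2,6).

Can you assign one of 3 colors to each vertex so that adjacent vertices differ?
The clique on vertices [0, 1, 2, 6] has size 4 > 3, so it alone needs 4 colors.

No, G is not 3-colorable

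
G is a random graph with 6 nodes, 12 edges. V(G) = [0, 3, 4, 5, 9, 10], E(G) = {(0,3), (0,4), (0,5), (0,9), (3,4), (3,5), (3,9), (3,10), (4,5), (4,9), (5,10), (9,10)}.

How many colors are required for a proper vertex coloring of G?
χ(G) = 4

Clique number ω(G) = 4 (lower bound: χ ≥ ω).
The clique on [0, 3, 4, 9] has size 4, forcing χ ≥ 4, and the coloring below uses 4 colors, so χ(G) = 4.
A valid 4-coloring: color 1: [3]; color 2: [5, 9]; color 3: [4, 10]; color 4: [0].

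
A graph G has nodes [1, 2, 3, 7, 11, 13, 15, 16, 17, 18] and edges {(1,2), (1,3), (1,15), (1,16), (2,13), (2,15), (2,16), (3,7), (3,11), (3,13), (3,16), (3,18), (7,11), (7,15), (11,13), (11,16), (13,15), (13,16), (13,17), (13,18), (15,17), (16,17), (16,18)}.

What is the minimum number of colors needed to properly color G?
Clique number ω(G) = 4 (lower bound: χ ≥ ω).
The clique on [3, 13, 16, 18] has size 4, forcing χ ≥ 4, and the coloring below uses 4 colors, so χ(G) = 4.
A valid 4-coloring: color 1: [7, 16]; color 2: [1, 13]; color 3: [3, 15]; color 4: [2, 11, 17, 18].

χ(G) = 4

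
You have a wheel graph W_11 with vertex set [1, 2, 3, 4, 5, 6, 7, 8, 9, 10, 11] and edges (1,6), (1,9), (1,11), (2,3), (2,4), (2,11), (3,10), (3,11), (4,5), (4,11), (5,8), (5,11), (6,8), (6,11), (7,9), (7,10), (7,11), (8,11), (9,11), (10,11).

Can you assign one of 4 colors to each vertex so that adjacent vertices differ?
A valid 4-coloring: color 1: [11]; color 2: [2, 5, 6, 9, 10]; color 3: [1, 3, 4, 7, 8].
(χ(G) = 3 ≤ 4.)

Yes, G is 4-colorable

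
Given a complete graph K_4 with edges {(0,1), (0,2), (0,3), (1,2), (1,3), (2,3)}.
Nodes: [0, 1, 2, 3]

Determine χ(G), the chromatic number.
χ(G) = 4

Clique number ω(G) = 4 (lower bound: χ ≥ ω).
The clique on [0, 1, 2, 3] has size 4, forcing χ ≥ 4, and the coloring below uses 4 colors, so χ(G) = 4.
A valid 4-coloring: color 1: [1]; color 2: [0]; color 3: [3]; color 4: [2].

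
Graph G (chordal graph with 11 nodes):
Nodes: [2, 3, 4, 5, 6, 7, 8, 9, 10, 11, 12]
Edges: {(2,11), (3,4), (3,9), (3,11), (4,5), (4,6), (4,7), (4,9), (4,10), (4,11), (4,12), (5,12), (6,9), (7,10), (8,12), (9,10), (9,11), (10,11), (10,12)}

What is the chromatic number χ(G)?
χ(G) = 4

Clique number ω(G) = 4 (lower bound: χ ≥ ω).
The clique on [4, 9, 10, 11] has size 4, forcing χ ≥ 4, and the coloring below uses 4 colors, so χ(G) = 4.
A valid 4-coloring: color 1: [2, 4, 8]; color 2: [6, 7, 11, 12]; color 3: [5, 9]; color 4: [3, 10].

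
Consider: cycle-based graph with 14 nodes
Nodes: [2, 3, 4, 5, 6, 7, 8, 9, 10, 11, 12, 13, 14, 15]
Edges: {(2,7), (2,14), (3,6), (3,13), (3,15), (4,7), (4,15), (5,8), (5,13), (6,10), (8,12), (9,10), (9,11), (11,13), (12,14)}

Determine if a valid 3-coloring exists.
A valid 3-coloring: color 1: [2, 3, 4, 5, 10, 11, 12]; color 2: [6, 7, 8, 9, 13, 14, 15].
(χ(G) = 2 ≤ 3.)

Yes, G is 3-colorable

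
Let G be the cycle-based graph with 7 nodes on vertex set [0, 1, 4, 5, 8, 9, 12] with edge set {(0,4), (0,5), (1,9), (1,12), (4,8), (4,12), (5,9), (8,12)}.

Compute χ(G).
Clique number ω(G) = 3 (lower bound: χ ≥ ω).
The clique on [4, 8, 12] has size 3, forcing χ ≥ 3, and the coloring below uses 3 colors, so χ(G) = 3.
A valid 3-coloring: color 1: [0, 9, 12]; color 2: [1, 4, 5]; color 3: [8].

χ(G) = 3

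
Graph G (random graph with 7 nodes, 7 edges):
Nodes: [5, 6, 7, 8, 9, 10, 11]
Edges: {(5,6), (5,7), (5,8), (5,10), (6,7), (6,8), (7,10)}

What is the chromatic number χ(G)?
Clique number ω(G) = 3 (lower bound: χ ≥ ω).
The clique on [5, 7, 10] has size 3, forcing χ ≥ 3, and the coloring below uses 3 colors, so χ(G) = 3.
A valid 3-coloring: color 1: [5, 9, 11]; color 2: [7, 8]; color 3: [6, 10].

χ(G) = 3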